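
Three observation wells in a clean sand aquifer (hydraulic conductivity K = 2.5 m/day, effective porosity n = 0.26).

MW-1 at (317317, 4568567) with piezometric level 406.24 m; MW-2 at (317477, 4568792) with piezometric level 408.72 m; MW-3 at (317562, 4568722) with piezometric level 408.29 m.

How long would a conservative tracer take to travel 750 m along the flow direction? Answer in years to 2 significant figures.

Three-point gradient (reference MW-1): Δ to MW-2 = (160, 225, +2.48), Δ to MW-3 = (245, 155, +2.05).
∂h/∂x = +0.002534, ∂h/∂y = +0.009220 (det = -30325).
|∇h| = √(0.002534² + 0.009220²) = 0.009562
Seepage velocity v = K·i/n = 2.5 × 0.009562 / 0.26 = 0.09194 m/day.
t = 750 / 0.09194 = 8157 days = 22.3 years.

22 years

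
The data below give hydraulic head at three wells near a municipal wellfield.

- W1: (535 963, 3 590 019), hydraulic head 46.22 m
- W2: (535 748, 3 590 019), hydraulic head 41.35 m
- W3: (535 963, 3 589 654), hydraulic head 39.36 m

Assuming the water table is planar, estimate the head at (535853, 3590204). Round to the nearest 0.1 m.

47.2 m

∂h/∂x = (41.35 − 46.22) / (535748 − 535963) = +0.02265
∂h/∂y = (39.36 − 46.22) / (3589654 − 3590019) = +0.01879
h(535853, 3590204) = 46.22 + (+0.02265)·(-110) + (+0.01879)·(185) = 46.22 -2.492 +3.477 = 47.205 m.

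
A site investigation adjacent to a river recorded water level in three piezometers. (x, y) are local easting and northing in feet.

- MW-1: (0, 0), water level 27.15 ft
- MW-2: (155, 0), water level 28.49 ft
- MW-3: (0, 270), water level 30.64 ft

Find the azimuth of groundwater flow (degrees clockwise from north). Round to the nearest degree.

∂h/∂x = (28.49 − 27.15) / (155 − 0) = +0.008645
∂h/∂y = (30.64 − 27.15) / (270 − 0) = +0.01293
Flow direction (−∇h) has components (-0.008645 E, -0.01293 N).
Azimuth = atan2(E, N) = atan2(-0.008645, -0.01293) = 213.8° ≈ 214°.

214°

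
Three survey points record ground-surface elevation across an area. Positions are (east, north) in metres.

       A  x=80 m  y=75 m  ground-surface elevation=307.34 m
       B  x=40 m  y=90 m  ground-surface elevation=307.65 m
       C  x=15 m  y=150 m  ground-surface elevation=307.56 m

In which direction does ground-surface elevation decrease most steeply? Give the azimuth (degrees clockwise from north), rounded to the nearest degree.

060°

Taking A as reference: B−A = (-40, 15, +0.31); C−A = (-65, 75, +0.22).
Solve a·Δx + b·Δy = Δz: det = (-40)·75 − (-65)·15 = -2025.
∂z/∂x = [(+0.31)·75 − (+0.22)·15] / -2025 = -0.009852
∂z/∂y = [(-40)·(+0.22) − (-65)·(+0.31)] / -2025 = -0.005605
Steepest decrease is along −∇f: components (+0.009852 E, +0.005605 N).
Azimuth = atan2(+0.009852, +0.005605) = 60.4° ≈ 060°.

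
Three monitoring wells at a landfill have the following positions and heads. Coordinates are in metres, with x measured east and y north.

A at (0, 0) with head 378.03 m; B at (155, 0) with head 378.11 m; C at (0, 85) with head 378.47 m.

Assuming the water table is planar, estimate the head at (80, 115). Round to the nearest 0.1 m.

378.7 m

∂h/∂x = (378.11 − 378.03) / (155 − 0) = +0.0005161
∂h/∂y = (378.47 − 378.03) / (85 − 0) = +0.005176
h(80, 115) = 378.03 + (+0.0005161)·(80) + (+0.005176)·(115) = 378.03 +0.041 +0.595 = 378.667 m.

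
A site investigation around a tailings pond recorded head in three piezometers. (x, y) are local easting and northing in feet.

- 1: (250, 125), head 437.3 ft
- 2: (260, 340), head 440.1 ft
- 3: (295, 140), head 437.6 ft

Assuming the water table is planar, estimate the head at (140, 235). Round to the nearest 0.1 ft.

438.5 ft

Differences from 1: to 2 (Δx, Δy, Δh) = (10, 215, +2.8); to 3 = (45, 15, +0.3).
Determinant of the coordinate differences = 10·15 − 45·215 = -9525.
∂h/∂x = [(+2.8)·15 − (+0.3)·215] / -9525 = +0.002362
∂h/∂y = [10·(+0.3) − 45·(+2.8)] / -9525 = +0.01291
h(140, 235) = 437.3 + (+0.002362)·(-110) + (+0.01291)·(110) = 437.3 -0.260 +1.420 = 438.461 ft.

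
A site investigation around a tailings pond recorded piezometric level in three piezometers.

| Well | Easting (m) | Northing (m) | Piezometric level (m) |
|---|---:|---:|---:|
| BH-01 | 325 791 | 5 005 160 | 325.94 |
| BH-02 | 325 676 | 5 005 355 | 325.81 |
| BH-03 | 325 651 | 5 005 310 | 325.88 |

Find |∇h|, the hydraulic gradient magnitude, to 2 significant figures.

Differences from BH-01: to BH-02 (Δx, Δy, Δh) = (-115, 195, -0.13); to BH-03 = (-140, 150, -0.06).
Determinant of the coordinate differences = (-115)·150 − (-140)·195 = 10050.
∂h/∂x = [(-0.13)·150 − (-0.06)·195] / 10050 = -0.0007761
∂h/∂y = [(-115)·(-0.06) − (-140)·(-0.13)] / 10050 = -0.001124
|∇h| = √(-0.0007761² + -0.001124²) = 0.001366

0.0014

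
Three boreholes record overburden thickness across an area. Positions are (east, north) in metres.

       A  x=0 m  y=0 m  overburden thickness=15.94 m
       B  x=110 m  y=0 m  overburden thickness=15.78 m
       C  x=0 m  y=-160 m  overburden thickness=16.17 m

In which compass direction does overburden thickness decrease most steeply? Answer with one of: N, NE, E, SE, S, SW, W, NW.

∂d/∂x = (15.78 − 15.94) / (110 − 0) = -0.001455
∂d/∂y = (16.17 − 15.94) / (-160 − 0) = -0.001438
Steepest decrease is along −∇f = (+0.001455 E, +0.001438 N) → northeast.

NE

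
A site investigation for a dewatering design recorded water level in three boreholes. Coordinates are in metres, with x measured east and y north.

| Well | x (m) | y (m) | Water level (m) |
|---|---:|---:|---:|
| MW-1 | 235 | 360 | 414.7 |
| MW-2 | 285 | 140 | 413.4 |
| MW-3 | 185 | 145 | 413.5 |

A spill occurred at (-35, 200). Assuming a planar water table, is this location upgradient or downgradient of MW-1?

downgradient

Taking MW-1 as reference: MW-2−MW-1 = (50, -220, -1.3); MW-3−MW-1 = (-50, -215, -1.2).
Solve a·Δx + b·Δy = Δh: det = 50·(-215) − (-50)·(-220) = -21750.
∂h/∂x = [(-1.3)·(-215) − (-1.2)·(-220)] / -21750 = -0.0007126
∂h/∂y = [50·(-1.2) − (-50)·(-1.3)] / -21750 = +0.005747
Head at (-35, 200) = 414.7 + (-0.0007126)·(-270) + (+0.005747)·(-160) = 413.97 m.
That is lower than the 414.7 m at MW-1, so the point is downgradient.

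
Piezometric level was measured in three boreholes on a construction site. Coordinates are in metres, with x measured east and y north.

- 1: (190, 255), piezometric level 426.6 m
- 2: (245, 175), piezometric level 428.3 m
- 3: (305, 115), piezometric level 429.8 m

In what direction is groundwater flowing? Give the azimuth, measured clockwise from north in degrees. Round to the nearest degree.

Differences from 1: to 2 (Δx, Δy, Δh) = (55, -80, +1.7); to 3 = (115, -140, +3.2).
Solve a·Δx + b·Δy = Δh: det = 55·(-140) − 115·(-80) = 1500.
∂h/∂x = [(+1.7)·(-140) − (+3.2)·(-80)] / 1500 = +0.01200
∂h/∂y = [55·(+3.2) − 115·(+1.7)] / 1500 = -0.01300
Flow direction (−∇h) has components (-0.01200 E, +0.01300 N).
Azimuth = atan2(E, N) = atan2(-0.01200, +0.01300) = 317.3° ≈ 317°.

317°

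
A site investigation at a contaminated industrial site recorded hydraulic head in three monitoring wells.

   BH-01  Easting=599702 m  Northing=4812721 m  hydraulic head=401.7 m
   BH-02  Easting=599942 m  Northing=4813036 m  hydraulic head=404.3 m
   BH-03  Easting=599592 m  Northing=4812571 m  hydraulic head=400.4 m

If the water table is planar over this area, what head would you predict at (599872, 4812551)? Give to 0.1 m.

396.0 m

With h = a·x + b·y + c and BH-01 as origin, the differences give:
  240·a + 315·b = +2.6
  (-110)·a + (-150)·b = -1.3
Eliminate b (×(-150) and ×315, subtract): -1350·a = 19.50 → a = ∂h/∂x = -0.01444
Back-substitute: b = ∂h/∂y = +0.01926.
h(599872, 4812551) = 401.7 + (-0.01444)·(170) + (+0.01926)·(-170) = 401.7 -2.456 -3.274 = 395.970 m.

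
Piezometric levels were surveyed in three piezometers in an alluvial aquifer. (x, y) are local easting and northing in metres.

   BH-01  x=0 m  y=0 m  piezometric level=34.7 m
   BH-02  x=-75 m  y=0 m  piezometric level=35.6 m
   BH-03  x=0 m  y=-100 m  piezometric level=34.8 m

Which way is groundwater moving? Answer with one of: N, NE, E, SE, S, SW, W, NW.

E

∂h/∂x = (35.6 − 34.7) / (-75 − 0) = -0.01200
∂h/∂y = (34.8 − 34.7) / (-100 − 0) = -0.0010000
Flow = −∇h = (+0.01200 east, +0.0010000 north), which points east.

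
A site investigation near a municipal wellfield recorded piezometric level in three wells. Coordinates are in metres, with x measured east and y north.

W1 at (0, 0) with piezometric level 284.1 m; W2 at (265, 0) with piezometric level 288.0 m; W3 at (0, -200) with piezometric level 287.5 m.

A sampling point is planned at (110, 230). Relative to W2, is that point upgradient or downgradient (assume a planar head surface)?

∂h/∂x = (288.0 − 284.1) / (265 − 0) = +0.01472
∂h/∂y = (287.5 − 284.1) / (-200 − 0) = -0.01700
Head at (110, 230) = 284.1 + (+0.01472)·(110) + (-0.01700)·(230) = 281.81 m.
That is lower than the 288.0 m at W2, so the point is downgradient.

downgradient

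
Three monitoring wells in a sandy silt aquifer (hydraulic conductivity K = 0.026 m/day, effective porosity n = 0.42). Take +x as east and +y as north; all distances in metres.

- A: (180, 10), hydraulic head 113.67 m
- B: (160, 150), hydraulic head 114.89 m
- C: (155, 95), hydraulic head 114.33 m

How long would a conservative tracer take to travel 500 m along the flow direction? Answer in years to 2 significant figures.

1900 years

With h = a·x + b·y + c and A as origin, the differences give:
  (-20)·a + 140·b = +1.22
  (-25)·a + 85·b = +0.66
Eliminate b (×85 and ×140, subtract): 1800·a = 11.300 → a = ∂h/∂x = +0.006278
Back-substitute: b = ∂h/∂y = +0.009611.
|∇h| = √(0.006278² + 0.009611²) = 0.01148
Seepage velocity v = K·i/n = 0.026 × 0.01148 / 0.42 = 0.0007107 m/day.
t = 500 / 0.0007107 = 7.035e+05 days = 1.93e+03 years.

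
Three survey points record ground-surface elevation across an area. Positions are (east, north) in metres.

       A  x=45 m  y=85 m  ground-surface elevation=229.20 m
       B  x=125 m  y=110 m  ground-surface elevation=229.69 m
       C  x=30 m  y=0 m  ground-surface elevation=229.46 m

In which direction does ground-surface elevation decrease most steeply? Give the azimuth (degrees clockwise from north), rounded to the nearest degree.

300°

Taking A as reference: B−A = (80, 25, +0.49); C−A = (-15, -85, +0.26).
Determinant of the coordinate differences = 80·(-85) − (-15)·25 = -6425.
∂z/∂x = [(+0.49)·(-85) − (+0.26)·25] / -6425 = +0.007494
∂z/∂y = [80·(+0.26) − (-15)·(+0.49)] / -6425 = -0.004381
Steepest decrease is along −∇f: components (-0.007494 E, +0.004381 N).
Azimuth = atan2(-0.007494, +0.004381) = 300.3° ≈ 300°.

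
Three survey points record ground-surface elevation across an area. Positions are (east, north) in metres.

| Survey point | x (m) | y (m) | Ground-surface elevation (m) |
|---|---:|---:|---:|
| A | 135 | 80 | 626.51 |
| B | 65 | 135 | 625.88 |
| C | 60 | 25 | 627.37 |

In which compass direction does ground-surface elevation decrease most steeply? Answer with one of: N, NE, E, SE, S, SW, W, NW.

Three-point gradient (reference A): Δ to B = (-70, 55, -0.63), Δ to C = (-75, -55, +0.86).
∂z/∂x = -0.001586, ∂z/∂y = -0.01347 (det = 7975).
Steepest decrease is along −∇f = (+0.001586 E, +0.01347 N) → north.

N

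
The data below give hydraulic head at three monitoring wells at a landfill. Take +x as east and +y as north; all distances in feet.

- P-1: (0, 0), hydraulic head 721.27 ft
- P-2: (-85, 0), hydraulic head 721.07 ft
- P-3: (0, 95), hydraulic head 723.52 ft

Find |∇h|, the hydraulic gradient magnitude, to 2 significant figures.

∂h/∂x = (721.07 − 721.27) / (-85 − 0) = +0.002353
∂h/∂y = (723.52 − 721.27) / (95 − 0) = +0.02368
|∇h| = √(0.002353² + 0.02368²) = 0.0238

0.024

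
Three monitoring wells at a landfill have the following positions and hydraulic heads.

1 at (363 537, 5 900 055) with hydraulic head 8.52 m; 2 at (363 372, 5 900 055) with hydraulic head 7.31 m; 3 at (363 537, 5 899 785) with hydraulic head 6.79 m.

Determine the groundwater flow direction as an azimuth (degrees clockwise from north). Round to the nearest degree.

229°

∂h/∂x = (7.31 − 8.52) / (363372 − 363537) = +0.007333
∂h/∂y = (6.79 − 8.52) / (5899785 − 5900055) = +0.006407
Flow direction (−∇h) has components (-0.007333 E, -0.006407 N).
Azimuth = atan2(E, N) = atan2(-0.007333, -0.006407) = 228.9° ≈ 229°.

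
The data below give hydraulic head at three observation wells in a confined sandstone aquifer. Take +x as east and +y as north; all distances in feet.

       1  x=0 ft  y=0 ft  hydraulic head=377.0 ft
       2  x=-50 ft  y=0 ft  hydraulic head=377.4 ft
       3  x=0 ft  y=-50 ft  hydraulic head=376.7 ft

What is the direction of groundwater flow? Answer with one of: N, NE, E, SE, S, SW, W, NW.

∂h/∂x = (377.4 − 377.0) / (-50 − 0) = -0.008000
∂h/∂y = (376.7 − 377.0) / (-50 − 0) = +0.006000
Flow = −∇h = (+0.008000 east, -0.006000 north), which points southeast.

SE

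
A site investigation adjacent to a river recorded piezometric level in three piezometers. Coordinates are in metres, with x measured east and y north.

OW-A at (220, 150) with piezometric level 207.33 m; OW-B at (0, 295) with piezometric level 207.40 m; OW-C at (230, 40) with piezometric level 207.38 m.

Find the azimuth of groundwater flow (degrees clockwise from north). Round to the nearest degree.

052°

Differences from OW-A: to OW-B (Δx, Δy, Δh) = (-220, 145, +0.07); to OW-C = (10, -110, +0.05).
Solve a·Δx + b·Δy = Δh: det = (-220)·(-110) − 10·145 = 22750.
∂h/∂x = [(+0.07)·(-110) − (+0.05)·145] / 22750 = -0.0006571
∂h/∂y = [(-220)·(+0.05) − 10·(+0.07)] / 22750 = -0.0005143
Flow direction (−∇h) has components (+0.0006571 E, +0.0005143 N).
Azimuth = atan2(E, N) = atan2(+0.0006571, +0.0005143) = 52.0° ≈ 052°.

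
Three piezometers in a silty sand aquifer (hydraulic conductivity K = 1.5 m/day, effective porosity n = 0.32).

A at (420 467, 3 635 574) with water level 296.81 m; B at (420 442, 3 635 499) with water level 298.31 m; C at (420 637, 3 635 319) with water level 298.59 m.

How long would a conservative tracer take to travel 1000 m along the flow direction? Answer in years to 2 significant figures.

29 years

Differences from A: to B (Δx, Δy, Δh) = (-25, -75, +1.50); to C = (170, -255, +1.78).
Determinant of the coordinate differences = (-25)·(-255) − 170·(-75) = 19125.
∂h/∂x = [(+1.50)·(-255) − (+1.78)·(-75)] / 19125 = -0.01302
∂h/∂y = [(-25)·(+1.78) − 170·(+1.50)] / 19125 = -0.01566
|∇h| = √(-0.01302² + -0.01566²) = 0.02037
Seepage velocity v = K·i/n = 1.5 × 0.02037 / 0.32 = 0.09548 m/day.
t = 1000 / 0.09548 = 1.047e+04 days = 28.7 years.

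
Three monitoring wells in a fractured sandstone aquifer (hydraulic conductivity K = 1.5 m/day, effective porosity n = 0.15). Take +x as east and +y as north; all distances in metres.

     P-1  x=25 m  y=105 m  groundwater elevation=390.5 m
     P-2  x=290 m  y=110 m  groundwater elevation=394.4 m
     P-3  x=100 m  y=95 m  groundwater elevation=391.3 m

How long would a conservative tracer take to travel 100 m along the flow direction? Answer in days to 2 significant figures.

330 days

With h = a·x + b·y + c and P-1 as origin, the differences give:
  265·a + 5·b = +3.9
  75·a + (-10)·b = +0.8
Eliminate b (×(-10) and ×5, subtract): -3025·a = -43.00 → a = ∂h/∂x = +0.01421
Back-substitute: b = ∂h/∂y = +0.02661.
|∇h| = √(0.01421² + 0.02661²) = 0.03017
Seepage velocity v = K·i/n = 1.5 × 0.03017 / 0.15 = 0.3017 m/day.
t = 100 / 0.3017 = 331.5 days.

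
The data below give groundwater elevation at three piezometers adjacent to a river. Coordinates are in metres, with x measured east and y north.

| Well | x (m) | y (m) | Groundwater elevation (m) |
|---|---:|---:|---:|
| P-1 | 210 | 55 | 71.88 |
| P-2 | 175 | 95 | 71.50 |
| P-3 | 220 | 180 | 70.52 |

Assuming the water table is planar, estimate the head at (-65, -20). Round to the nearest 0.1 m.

Differences from P-1: to P-2 (Δx, Δy, Δh) = (-35, 40, -0.38); to P-3 = (10, 125, -1.36).
Determinant of the coordinate differences = (-35)·125 − 10·40 = -4775.
∂h/∂x = [(-0.38)·125 − (-1.36)·40] / -4775 = -0.001445
∂h/∂y = [(-35)·(-1.36) − 10·(-0.38)] / -4775 = -0.01076
h(-65, -20) = 71.88 + (-0.001445)·(-275) + (-0.01076)·(-75) = 71.88 +0.397 +0.807 = 73.085 m.

73.1 m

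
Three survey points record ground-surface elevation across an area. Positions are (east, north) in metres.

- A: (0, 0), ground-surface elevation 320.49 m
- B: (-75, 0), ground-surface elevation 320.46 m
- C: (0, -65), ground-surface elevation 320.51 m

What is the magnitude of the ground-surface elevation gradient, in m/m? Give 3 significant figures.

∂z/∂x = (320.46 − 320.49) / (-75 − 0) = +0.0004000
∂z/∂y = (320.51 − 320.49) / (-65 − 0) = -0.0003077
|∇f| = √(0.0004000² + -0.0003077²) = 0.0005047 m/m

0.000505 m/m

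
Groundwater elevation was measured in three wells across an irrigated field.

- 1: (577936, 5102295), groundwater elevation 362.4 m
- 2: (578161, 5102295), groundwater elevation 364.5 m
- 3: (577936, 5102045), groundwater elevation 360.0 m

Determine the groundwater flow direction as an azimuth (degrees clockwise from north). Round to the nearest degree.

224°

∂h/∂x = (364.5 − 362.4) / (578161 − 577936) = +0.009333
∂h/∂y = (360.0 − 362.4) / (5102045 − 5102295) = +0.009600
Flow direction (−∇h) has components (-0.009333 E, -0.009600 N).
Azimuth = atan2(E, N) = atan2(-0.009333, -0.009600) = 224.2° ≈ 224°.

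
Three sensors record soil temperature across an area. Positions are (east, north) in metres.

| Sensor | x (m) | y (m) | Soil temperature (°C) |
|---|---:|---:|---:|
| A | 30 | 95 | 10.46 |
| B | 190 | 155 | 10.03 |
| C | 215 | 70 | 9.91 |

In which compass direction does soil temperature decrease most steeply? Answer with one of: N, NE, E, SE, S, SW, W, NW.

E

Differences from A: to B (Δx, Δy, Δh) = (160, 60, -0.43); to C = (185, -25, -0.55).
Determinant of the coordinate differences = 160·(-25) − 185·60 = -15100.
∂T/∂x = [(-0.43)·(-25) − (-0.55)·60] / -15100 = -0.002897
∂T/∂y = [160·(-0.55) − 185·(-0.43)] / -15100 = +0.0005596
Steepest decrease is along −∇f = (+0.002897 E, -0.0005596 N) → east.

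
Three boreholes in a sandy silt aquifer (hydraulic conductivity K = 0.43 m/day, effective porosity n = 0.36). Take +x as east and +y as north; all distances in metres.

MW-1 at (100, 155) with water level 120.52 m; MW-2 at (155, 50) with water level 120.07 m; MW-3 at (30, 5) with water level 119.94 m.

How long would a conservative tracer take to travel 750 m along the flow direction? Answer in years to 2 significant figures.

420 years

Differences from MW-1: to MW-2 (Δx, Δy, Δh) = (55, -105, -0.45); to MW-3 = (-70, -150, -0.58).
Solve a·Δx + b·Δy = Δh: det = 55·(-150) − (-70)·(-105) = -15600.
∂h/∂x = [(-0.45)·(-150) − (-0.58)·(-105)] / -15600 = -0.0004231
∂h/∂y = [55·(-0.58) − (-70)·(-0.45)] / -15600 = +0.004064
|∇h| = √(-0.0004231² + 0.004064²) = 0.004086
Seepage velocity v = K·i/n = 0.43 × 0.004086 / 0.36 = 0.004881 m/day.
t = 750 / 0.004881 = 1.537e+05 days = 421 years.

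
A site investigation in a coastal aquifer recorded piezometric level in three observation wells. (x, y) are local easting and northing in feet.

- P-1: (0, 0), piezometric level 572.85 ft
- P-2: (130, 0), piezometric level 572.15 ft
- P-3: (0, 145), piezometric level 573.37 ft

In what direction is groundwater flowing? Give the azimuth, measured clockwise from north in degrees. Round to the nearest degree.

∂h/∂x = (572.15 − 572.85) / (130 − 0) = -0.005385
∂h/∂y = (573.37 − 572.85) / (145 − 0) = +0.003586
Flow direction (−∇h) has components (+0.005385 E, -0.003586 N).
Azimuth = atan2(E, N) = atan2(+0.005385, -0.003586) = 123.7° ≈ 124°.

124°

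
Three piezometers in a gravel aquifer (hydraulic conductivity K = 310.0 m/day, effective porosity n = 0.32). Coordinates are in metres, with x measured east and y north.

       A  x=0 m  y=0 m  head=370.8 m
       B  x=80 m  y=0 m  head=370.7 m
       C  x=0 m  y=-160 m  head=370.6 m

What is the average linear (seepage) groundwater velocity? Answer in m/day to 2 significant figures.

1.7 m/day

∂h/∂x = (370.7 − 370.8) / (80 − 0) = -0.001250
∂h/∂y = (370.6 − 370.8) / (-160 − 0) = +0.001250
|∇h| = √(-0.001250² + 0.001250²) = 0.001768
Seepage velocity v = K·i/n = 310.0 × 0.001768 / 0.32 = 1.713 m/day.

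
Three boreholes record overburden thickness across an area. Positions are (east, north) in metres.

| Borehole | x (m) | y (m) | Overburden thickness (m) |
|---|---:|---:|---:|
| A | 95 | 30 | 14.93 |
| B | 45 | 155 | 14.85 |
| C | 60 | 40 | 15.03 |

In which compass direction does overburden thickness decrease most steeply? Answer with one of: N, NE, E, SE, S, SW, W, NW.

Three-point gradient (reference A): Δ to B = (-50, 125, -0.08), Δ to C = (-35, 10, +0.10).
∂d/∂x = -0.003432, ∂d/∂y = -0.002013 (det = 3875).
Steepest decrease is along −∇f = (+0.003432 E, +0.002013 N) → northeast.

NE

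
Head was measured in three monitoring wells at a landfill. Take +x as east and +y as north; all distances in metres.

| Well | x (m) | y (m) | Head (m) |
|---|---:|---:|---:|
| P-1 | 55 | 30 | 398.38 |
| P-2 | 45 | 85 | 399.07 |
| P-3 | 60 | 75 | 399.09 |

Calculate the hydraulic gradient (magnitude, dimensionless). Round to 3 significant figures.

With h = a·x + b·y + c and P-1 as origin, the differences give:
  (-10)·a + 55·b = +0.69
  5·a + 45·b = +0.71
Eliminate b (×45 and ×55, subtract): -725·a = -8.000 → a = ∂h/∂x = +0.01103
Back-substitute: b = ∂h/∂y = +0.01455.
|∇h| = √(0.01103² + 0.01455²) = 0.01826

0.0183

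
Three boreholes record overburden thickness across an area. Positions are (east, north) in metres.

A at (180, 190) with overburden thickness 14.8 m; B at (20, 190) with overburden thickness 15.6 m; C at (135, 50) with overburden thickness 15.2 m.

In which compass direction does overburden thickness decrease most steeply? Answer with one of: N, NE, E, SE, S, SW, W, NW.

Differences from A: to B (Δx, Δy, Δh) = (-160, 0, +0.8); to C = (-45, -140, +0.4).
Determinant of the coordinate differences = (-160)·(-140) − (-45)·0 = 22400.
∂d/∂x = [(+0.8)·(-140) − (+0.4)·0] / 22400 = -0.005000
∂d/∂y = [(-160)·(+0.4) − (-45)·(+0.8)] / 22400 = -0.001250
Steepest decrease is along −∇f = (+0.005000 E, +0.001250 N) → east.

E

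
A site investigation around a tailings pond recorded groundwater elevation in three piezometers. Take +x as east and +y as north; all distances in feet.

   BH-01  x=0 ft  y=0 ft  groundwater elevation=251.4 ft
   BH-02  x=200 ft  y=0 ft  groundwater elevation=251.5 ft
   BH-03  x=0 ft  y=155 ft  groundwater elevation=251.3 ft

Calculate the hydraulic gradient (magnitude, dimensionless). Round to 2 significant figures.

0.00082

∂h/∂x = (251.5 − 251.4) / (200 − 0) = +0.0005000
∂h/∂y = (251.3 − 251.4) / (155 − 0) = -0.0006452
|∇h| = √(0.0005000² + -0.0006452²) = 0.0008163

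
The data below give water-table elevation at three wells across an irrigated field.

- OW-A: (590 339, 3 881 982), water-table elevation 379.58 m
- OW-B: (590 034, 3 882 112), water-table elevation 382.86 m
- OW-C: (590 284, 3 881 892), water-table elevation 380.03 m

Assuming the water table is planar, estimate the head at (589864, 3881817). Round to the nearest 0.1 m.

With h = a·x + b·y + c and OW-A as origin, the differences give:
  (-305)·a + 130·b = +3.28
  (-55)·a + (-90)·b = +0.45
Eliminate b (×(-90) and ×130, subtract): 34600·a = -353.700 → a = ∂h/∂x = -0.01022
Back-substitute: b = ∂h/∂y = +0.001247.
h(589864, 3881817) = 379.58 + (-0.01022)·(-475) + (+0.001247)·(-165) = 379.58 +4.856 -0.206 = 384.230 m.

384.2 m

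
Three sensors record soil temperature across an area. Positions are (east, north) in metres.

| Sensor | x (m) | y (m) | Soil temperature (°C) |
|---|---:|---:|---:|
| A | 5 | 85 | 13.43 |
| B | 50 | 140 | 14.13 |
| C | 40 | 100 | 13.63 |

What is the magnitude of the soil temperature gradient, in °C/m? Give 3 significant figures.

With T = a·x + b·y + c and A as origin, the differences give:
  45·a + 55·b = +0.70
  35·a + 15·b = +0.20
Eliminate b (×15 and ×55, subtract): -1250·a = -0.500 → a = ∂T/∂x = +0.0004000
Back-substitute: b = ∂T/∂y = +0.01240.
|∇f| = √(0.0004000² + 0.01240²) = 0.01241 °C/m

0.0124 °C/m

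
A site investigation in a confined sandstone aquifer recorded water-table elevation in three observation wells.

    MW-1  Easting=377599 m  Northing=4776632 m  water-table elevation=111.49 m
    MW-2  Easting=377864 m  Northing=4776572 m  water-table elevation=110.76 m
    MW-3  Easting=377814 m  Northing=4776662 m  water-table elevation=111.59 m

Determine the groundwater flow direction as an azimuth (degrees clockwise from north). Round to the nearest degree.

With h = a·x + b·y + c and MW-1 as origin, the differences give:
  265·a + (-60)·b = -0.73
  215·a + 30·b = +0.10
Eliminate b (×30 and ×(-60), subtract): 20850·a = -15.900 → a = ∂h/∂x = -0.0007626
Back-substitute: b = ∂h/∂y = +0.008799.
Flow direction (−∇h) has components (+0.0007626 E, -0.008799 N).
Azimuth = atan2(E, N) = atan2(+0.0007626, -0.008799) = 175.0° ≈ 175°.

175°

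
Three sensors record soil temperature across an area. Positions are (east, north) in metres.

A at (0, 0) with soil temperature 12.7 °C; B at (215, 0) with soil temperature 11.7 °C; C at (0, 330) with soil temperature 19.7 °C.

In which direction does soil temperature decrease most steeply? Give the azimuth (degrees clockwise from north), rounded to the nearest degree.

∂T/∂x = (11.7 − 12.7) / (215 − 0) = -0.004651
∂T/∂y = (19.7 − 12.7) / (330 − 0) = +0.02121
Steepest decrease is along −∇f: components (+0.004651 E, -0.02121 N).
Azimuth = atan2(+0.004651, -0.02121) = 167.6° ≈ 168°.

168°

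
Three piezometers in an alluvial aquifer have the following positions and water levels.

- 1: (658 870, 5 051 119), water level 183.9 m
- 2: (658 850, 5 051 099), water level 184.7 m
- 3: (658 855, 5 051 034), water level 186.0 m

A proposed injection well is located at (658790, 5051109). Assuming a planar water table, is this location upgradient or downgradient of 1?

upgradient

With h = a·x + b·y + c and 1 as origin, the differences give:
  (-20)·a + (-20)·b = +0.8
  (-15)·a + (-85)·b = +2.1
Eliminate b (×(-85) and ×(-20), subtract): 1400·a = -26.00 → a = ∂h/∂x = -0.01857
Back-substitute: b = ∂h/∂y = -0.02143.
Head at (658790, 5051109) = 183.9 + (-0.01857)·(-80) + (-0.02143)·(-10) = 185.60 m.
That is higher than the 183.9 m at 1, so the point is upgradient.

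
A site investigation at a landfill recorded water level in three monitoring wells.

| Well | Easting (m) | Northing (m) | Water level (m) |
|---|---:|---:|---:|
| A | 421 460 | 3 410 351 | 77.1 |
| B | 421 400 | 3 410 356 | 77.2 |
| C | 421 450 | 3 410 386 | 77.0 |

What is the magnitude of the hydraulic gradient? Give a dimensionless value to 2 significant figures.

0.0039

With h = a·x + b·y + c and A as origin, the differences give:
  (-60)·a + 5·b = +0.1
  (-10)·a + 35·b = -0.1
Eliminate b (×35 and ×5, subtract): -2050·a = 4.00 → a = ∂h/∂x = -0.001951
Back-substitute: b = ∂h/∂y = -0.003415.
|∇h| = √(-0.001951² + -0.003415²) = 0.003933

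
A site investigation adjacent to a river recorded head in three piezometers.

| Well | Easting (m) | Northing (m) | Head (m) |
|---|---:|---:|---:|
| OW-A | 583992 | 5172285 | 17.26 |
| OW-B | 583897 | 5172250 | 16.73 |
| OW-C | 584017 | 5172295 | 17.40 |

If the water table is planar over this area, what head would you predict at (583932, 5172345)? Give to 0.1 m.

Taking OW-A as reference: OW-B−OW-A = (-95, -35, -0.53); OW-C−OW-A = (25, 10, +0.14).
Determinant of the coordinate differences = (-95)·10 − 25·(-35) = -75.
∂h/∂x = [(-0.53)·10 − (+0.14)·(-35)] / -75 = +0.005333
∂h/∂y = [(-95)·(+0.14) − 25·(-0.53)] / -75 = +0.0006667
h(583932, 5172345) = 17.26 + (+0.005333)·(-60) + (+0.0006667)·(60) = 17.26 -0.320 +0.040 = 16.980 m.

17.0 m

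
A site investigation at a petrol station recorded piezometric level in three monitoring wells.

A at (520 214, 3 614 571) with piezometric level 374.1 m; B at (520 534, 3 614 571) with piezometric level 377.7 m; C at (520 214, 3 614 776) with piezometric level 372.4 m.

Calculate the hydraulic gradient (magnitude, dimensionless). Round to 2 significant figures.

0.014

∂h/∂x = (377.7 − 374.1) / (520534 − 520214) = +0.01125
∂h/∂y = (372.4 − 374.1) / (3614776 − 3614571) = -0.008293
|∇h| = √(0.01125² + -0.008293²) = 0.01398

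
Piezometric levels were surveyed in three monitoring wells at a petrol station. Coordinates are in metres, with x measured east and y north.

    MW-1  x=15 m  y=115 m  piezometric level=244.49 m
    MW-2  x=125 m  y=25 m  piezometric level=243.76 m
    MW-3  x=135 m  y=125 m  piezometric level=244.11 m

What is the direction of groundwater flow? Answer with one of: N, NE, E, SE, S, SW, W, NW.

SE

With h = a·x + b·y + c and MW-1 as origin, the differences give:
  110·a + (-90)·b = -0.73
  120·a + 10·b = -0.38
Eliminate b (×10 and ×(-90), subtract): 11900·a = -41.500 → a = ∂h/∂x = -0.003487
Back-substitute: b = ∂h/∂y = +0.003849.
Flow = −∇h = (+0.003487 east, -0.003849 north), which points southeast.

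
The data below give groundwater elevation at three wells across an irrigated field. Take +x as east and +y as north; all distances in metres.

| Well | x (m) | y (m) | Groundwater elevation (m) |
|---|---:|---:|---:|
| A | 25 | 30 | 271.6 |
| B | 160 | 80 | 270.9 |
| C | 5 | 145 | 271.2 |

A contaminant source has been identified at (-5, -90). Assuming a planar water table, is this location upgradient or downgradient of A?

Taking A as reference: B−A = (135, 50, -0.7); C−A = (-20, 115, -0.4).
Determinant of the coordinate differences = 135·115 − (-20)·50 = 16525.
∂h/∂x = [(-0.7)·115 − (-0.4)·50] / 16525 = -0.003661
∂h/∂y = [135·(-0.4) − (-20)·(-0.7)] / 16525 = -0.004115
Head at (-5, -90) = 271.6 + (-0.003661)·(-30) + (-0.004115)·(-120) = 272.20 m.
That is higher than the 271.6 m at A, so the point is upgradient.

upgradient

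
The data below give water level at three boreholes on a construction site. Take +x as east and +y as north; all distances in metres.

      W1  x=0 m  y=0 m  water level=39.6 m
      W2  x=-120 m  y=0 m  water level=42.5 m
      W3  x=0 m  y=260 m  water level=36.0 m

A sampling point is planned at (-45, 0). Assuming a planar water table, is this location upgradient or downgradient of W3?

upgradient

∂h/∂x = (42.5 − 39.6) / (-120 − 0) = -0.02417
∂h/∂y = (36.0 − 39.6) / (260 − 0) = -0.01385
Head at (-45, 0) = 39.6 + (-0.02417)·(-45) + (-0.01385)·(0) = 40.69 m.
That is higher than the 36.0 m at W3, so the point is upgradient.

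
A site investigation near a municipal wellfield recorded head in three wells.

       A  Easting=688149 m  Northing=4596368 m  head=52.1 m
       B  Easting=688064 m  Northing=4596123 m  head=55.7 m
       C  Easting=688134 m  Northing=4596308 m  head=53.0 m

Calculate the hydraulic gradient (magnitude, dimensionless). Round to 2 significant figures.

Three-point gradient (reference A): Δ to B = (-85, -245, +3.6), Δ to C = (-15, -60, +0.9).
∂h/∂x = +0.003158, ∂h/∂y = -0.01579 (det = 1425).
|∇h| = √(0.003158² + -0.01579²) = 0.0161

0.016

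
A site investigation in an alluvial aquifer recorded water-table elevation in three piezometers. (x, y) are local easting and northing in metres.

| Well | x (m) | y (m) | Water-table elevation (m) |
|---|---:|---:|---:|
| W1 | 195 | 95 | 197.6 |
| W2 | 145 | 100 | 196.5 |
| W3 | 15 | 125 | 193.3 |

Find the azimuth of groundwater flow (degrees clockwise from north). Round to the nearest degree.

Taking W1 as reference: W2−W1 = (-50, 5, -1.1); W3−W1 = (-180, 30, -4.3).
Determinant of the coordinate differences = (-50)·30 − (-180)·5 = -600.
∂h/∂x = [(-1.1)·30 − (-4.3)·5] / -600 = +0.01917
∂h/∂y = [(-50)·(-4.3) − (-180)·(-1.1)] / -600 = -0.02833
Flow direction (−∇h) has components (-0.01917 E, +0.02833 N).
Azimuth = atan2(E, N) = atan2(-0.01917, +0.02833) = 325.9° ≈ 326°.

326°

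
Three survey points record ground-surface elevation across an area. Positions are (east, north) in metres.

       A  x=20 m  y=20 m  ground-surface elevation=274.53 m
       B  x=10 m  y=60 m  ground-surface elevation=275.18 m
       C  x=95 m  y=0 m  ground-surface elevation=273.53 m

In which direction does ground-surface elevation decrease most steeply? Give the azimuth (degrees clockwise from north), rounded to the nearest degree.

Differences from A: to B (Δx, Δy, Δh) = (-10, 40, +0.65); to C = (75, -20, -1.00).
Determinant of the coordinate differences = (-10)·(-20) − 75·40 = -2800.
∂z/∂x = [(+0.65)·(-20) − (-1.00)·40] / -2800 = -0.009643
∂z/∂y = [(-10)·(-1.00) − 75·(+0.65)] / -2800 = +0.01384
Steepest decrease is along −∇f: components (+0.009643 E, -0.01384 N).
Azimuth = atan2(+0.009643, -0.01384) = 145.1° ≈ 145°.

145°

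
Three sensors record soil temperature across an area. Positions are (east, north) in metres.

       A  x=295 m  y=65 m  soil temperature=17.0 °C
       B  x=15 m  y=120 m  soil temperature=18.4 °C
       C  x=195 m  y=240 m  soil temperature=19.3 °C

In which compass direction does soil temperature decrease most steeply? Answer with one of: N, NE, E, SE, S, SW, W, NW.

With T = a·x + b·y + c and A as origin, the differences give:
  (-280)·a + 55·b = +1.4
  (-100)·a + 175·b = +2.3
Eliminate b (×175 and ×55, subtract): -43500·a = 118.50 → a = ∂T/∂x = -0.002724
Back-substitute: b = ∂T/∂y = +0.01159.
Steepest decrease is along −∇f = (+0.002724 E, -0.01159 N) → south.

S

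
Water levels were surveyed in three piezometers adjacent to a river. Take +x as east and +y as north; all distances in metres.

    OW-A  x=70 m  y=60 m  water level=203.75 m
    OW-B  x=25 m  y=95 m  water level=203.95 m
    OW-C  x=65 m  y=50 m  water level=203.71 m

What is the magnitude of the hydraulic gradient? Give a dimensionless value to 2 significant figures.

Taking OW-A as reference: OW-B−OW-A = (-45, 35, +0.20); OW-C−OW-A = (-5, -10, -0.04).
Determinant of the coordinate differences = (-45)·(-10) − (-5)·35 = 625.
∂h/∂x = [(+0.20)·(-10) − (-0.04)·35] / 625 = -0.0009600
∂h/∂y = [(-45)·(-0.04) − (-5)·(+0.20)] / 625 = +0.004480
|∇h| = √(-0.0009600² + 0.004480²) = 0.004582

0.0046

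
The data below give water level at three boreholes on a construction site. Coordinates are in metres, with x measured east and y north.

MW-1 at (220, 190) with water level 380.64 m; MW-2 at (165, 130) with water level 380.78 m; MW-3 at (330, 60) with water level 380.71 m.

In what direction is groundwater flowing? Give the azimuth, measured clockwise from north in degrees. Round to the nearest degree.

With h = a·x + b·y + c and MW-1 as origin, the differences give:
  (-55)·a + (-60)·b = +0.14
  110·a + (-130)·b = +0.07
Eliminate b (×(-130) and ×(-60), subtract): 13750·a = -14.000 → a = ∂h/∂x = -0.001018
Back-substitute: b = ∂h/∂y = -0.001400.
Flow direction (−∇h) has components (+0.001018 E, +0.001400 N).
Azimuth = atan2(E, N) = atan2(+0.001018, +0.001400) = 36.0° ≈ 036°.

036°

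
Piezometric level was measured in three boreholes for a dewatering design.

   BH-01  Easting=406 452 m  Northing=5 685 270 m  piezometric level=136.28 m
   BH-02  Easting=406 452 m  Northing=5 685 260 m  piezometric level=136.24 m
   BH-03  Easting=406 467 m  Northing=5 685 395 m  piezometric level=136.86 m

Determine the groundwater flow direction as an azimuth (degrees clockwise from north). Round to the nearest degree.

Taking BH-01 as reference: BH-02−BH-01 = (0, -10, -0.04); BH-03−BH-01 = (15, 125, +0.58).
Determinant of the coordinate differences = 0·125 − 15·(-10) = 150.
∂h/∂x = [(-0.04)·125 − (+0.58)·(-10)] / 150 = +0.005333
∂h/∂y = [0·(+0.58) − 15·(-0.04)] / 150 = +0.004000
Flow direction (−∇h) has components (-0.005333 E, -0.004000 N).
Azimuth = atan2(E, N) = atan2(-0.005333, -0.004000) = 233.1° ≈ 233°.

233°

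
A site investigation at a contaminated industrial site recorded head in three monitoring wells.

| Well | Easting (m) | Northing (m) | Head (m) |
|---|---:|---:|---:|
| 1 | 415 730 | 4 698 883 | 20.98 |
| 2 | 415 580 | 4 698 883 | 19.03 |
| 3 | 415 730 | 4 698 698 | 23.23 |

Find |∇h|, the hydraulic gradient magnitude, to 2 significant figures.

0.018

∂h/∂x = (19.03 − 20.98) / (415580 − 415730) = +0.01300
∂h/∂y = (23.23 − 20.98) / (4698698 − 4698883) = -0.01216
|∇h| = √(0.01300² + -0.01216²) = 0.0178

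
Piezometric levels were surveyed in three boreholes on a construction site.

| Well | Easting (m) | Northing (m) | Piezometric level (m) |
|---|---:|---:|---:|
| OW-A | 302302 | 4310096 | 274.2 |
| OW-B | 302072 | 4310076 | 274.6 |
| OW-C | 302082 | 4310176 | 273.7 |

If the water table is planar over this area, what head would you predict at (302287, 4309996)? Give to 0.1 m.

Differences from OW-A: to OW-B (Δx, Δy, Δh) = (-230, -20, +0.4); to OW-C = (-220, 80, -0.5).
Determinant of the coordinate differences = (-230)·80 − (-220)·(-20) = -22800.
∂h/∂x = [(+0.4)·80 − (-0.5)·(-20)] / -22800 = -0.0009649
∂h/∂y = [(-230)·(-0.5) − (-220)·(+0.4)] / -22800 = -0.008904
h(302287, 4309996) = 274.2 + (-0.0009649)·(-15) + (-0.008904)·(-100) = 274.2 +0.014 +0.890 = 275.105 m.

275.1 m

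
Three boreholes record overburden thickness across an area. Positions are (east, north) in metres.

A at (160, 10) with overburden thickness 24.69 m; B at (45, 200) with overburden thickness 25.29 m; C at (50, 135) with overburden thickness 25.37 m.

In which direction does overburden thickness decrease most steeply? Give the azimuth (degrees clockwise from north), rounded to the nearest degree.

Differences from A: to B (Δx, Δy, Δh) = (-115, 190, +0.60); to C = (-110, 125, +0.68).
Determinant of the coordinate differences = (-115)·125 − (-110)·190 = 6525.
∂d/∂x = [(+0.60)·125 − (+0.68)·190] / 6525 = -0.008307
∂d/∂y = [(-115)·(+0.68) − (-110)·(+0.60)] / 6525 = -0.001870
Steepest decrease is along −∇f: components (+0.008307 E, +0.001870 N).
Azimuth = atan2(+0.008307, +0.001870) = 77.3° ≈ 077°.

077°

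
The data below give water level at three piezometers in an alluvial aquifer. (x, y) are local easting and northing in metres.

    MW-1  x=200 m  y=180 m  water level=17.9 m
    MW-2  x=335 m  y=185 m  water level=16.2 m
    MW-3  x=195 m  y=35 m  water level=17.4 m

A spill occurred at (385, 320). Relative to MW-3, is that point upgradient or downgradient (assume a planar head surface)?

downgradient

With h = a·x + b·y + c and MW-1 as origin, the differences give:
  135·a + 5·b = -1.7
  (-5)·a + (-145)·b = -0.5
Eliminate b (×(-145) and ×5, subtract): -19550·a = 249.00 → a = ∂h/∂x = -0.01274
Back-substitute: b = ∂h/∂y = +0.003887.
Head at (385, 320) = 17.9 + (-0.01274)·(185) + (+0.003887)·(140) = 16.09 m.
That is lower than the 17.4 m at MW-3, so the point is downgradient.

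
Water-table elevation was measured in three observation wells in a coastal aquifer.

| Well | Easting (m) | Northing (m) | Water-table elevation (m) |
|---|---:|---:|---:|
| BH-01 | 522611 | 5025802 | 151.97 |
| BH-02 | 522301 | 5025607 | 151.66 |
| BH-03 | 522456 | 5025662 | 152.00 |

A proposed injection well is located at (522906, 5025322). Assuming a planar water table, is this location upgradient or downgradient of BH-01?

upgradient

With h = a·x + b·y + c and BH-01 as origin, the differences give:
  (-310)·a + (-195)·b = -0.31
  (-155)·a + (-140)·b = +0.03
Eliminate b (×(-140) and ×(-195), subtract): 13175·a = 49.250 → a = ∂h/∂x = +0.003738
Back-substitute: b = ∂h/∂y = -0.004353.
Head at (522906, 5025322) = 151.97 + (+0.003738)·(295) + (-0.004353)·(-480) = 155.16 m.
That is higher than the 151.97 m at BH-01, so the point is upgradient.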